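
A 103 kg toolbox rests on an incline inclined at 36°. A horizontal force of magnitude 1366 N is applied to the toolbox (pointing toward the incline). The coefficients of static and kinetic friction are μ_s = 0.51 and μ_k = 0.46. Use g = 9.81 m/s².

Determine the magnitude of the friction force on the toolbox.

f ≈ 511 N (down the incline)

Normal direction: N = m g cos θ + P sin θ = 1620 N.
Along the incline, the net driving force (taking up-slope positive) is P cos θ − m g sin θ = 1105 − 593.9 = 511.2 N, so equilibrium requires friction f = -511.2 N (down-slope).
Maximum static friction: μ_s N = 0.51 × 1620 = 826.4 N.
Since 511.2 N is within the 826.4 N limit, the toolbox stays put and friction is exactly 511 N.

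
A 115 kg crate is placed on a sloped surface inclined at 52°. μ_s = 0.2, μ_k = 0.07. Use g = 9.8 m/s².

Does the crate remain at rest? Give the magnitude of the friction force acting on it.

f ≈ 48.6 N

N = m g cos θ = 694 N.
Down-slope weight component: m g sin θ = 888 N.
μ_s N = 139 N.
888 > 139 N, so it slides; kinetic friction f = μ_k N = 0.07×694 = 48.6 N.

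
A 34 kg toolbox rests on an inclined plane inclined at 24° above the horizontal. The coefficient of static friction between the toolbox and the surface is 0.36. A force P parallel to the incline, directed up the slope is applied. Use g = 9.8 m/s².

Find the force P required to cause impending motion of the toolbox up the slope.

P ≈ 245 N

At impending motion up the slope, friction acts down-slope at its limit: f = μ_s N.
P is parallel to the surface, so N = m g cos θ = 304 N.
Along the incline: P = m g sin θ + μ_s N = 136 + 0.36×304 = 245 N.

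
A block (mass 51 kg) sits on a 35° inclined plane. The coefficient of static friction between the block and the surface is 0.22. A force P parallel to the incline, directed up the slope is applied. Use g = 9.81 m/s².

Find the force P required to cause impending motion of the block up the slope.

At impending motion up the slope, friction acts down-slope at its limit: f = μ_s N.
P is parallel to the surface, so N = m g cos θ = 410 N.
Along the incline: P = m g sin θ + μ_s N = 287 + 0.22×410 = 377 N.

P ≈ 377 N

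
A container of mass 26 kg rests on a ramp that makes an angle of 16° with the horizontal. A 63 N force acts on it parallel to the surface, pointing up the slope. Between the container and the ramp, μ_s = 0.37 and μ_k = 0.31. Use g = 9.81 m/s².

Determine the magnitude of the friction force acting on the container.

The normal reaction is N = m g cos θ = 245.2 N.
For equilibrium along the incline the friction force must supply f = m g sin θ − P = 70.3 − 63 = 7.304 N (positive meaning up-slope).
Static friction can supply at most μ_s N = 90.72 N.
Since |7.304| ≤ 90.72 N, the container remains in static equilibrium and friction takes exactly the required value.

f ≈ 7.3 N (up the incline)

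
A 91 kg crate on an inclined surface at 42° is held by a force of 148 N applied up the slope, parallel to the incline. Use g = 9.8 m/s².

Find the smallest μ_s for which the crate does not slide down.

N = m g cos θ = 662.7 N.
Friction must make up the shortfall along the incline: f = m g sin θ − P = 596.7 − 148 = 448.7 N.
At the threshold f = μ_s N, so μ_s,min = 448.7/662.7 = 0.677.

μ_s,min ≈ 0.677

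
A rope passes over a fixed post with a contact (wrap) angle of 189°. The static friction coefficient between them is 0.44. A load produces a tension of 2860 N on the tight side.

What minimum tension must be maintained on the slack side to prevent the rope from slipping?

Capstan equation at impending slip: T_tight/T_slack = e^{μβ}.
β = 189° = 3.299 rad; e^{μβ} = e^{0.44×3.299} = 4.269.
T_slack = T_tight / e^{μβ} = 2860 / 4.269 = 670 N.

T_min ≈ 670 N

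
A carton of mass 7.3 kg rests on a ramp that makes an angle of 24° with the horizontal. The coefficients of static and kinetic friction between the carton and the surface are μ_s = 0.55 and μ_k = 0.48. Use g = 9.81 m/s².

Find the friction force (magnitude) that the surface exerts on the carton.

f ≈ 29.1 N (up the incline)

Normal force: N = m g cos θ = 7.3 × 9.81 × cos 24° = 65.42 N.
For equilibrium along the incline, friction must balance the weight component: f = m g sin θ = 29.13 N up the slope.
The static-friction ceiling is μ_s N = 0.55 × 65.42 = 35.98 N.
Since |29.13| ≤ 35.98 N, no slip — friction simply equals what equilibrium demands.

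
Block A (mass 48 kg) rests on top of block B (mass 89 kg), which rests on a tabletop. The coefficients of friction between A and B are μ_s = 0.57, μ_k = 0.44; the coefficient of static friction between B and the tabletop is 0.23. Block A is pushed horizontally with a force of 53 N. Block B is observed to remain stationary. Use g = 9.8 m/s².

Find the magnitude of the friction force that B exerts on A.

f ≈ 53 N

Between the blocks, N₁ = m_A g = 470.4 N.
So the A–B interface can sustain at most μ_s N₁ = 268.1 N of static friction.
Since P = 53 N ≤ 268.1 N, A does not slip on B; friction on A equals P = 53 N.
By Newton's third law B feels 53 N forward from A. With B stationary, the floor's static friction on B balances it: f₂ = 53 N (well within μ_s(m_A+m_B)g = 308.8 N).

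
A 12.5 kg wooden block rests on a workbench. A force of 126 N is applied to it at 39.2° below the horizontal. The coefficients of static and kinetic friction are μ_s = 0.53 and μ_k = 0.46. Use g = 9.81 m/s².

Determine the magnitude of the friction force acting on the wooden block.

The vertical component of P adds to the normal force: N = m g + P sin α = 122.6 + 79.64 = 202.3 N.
For equilibrium, f = P cos α = 126×cos 39.2° = 97.64 N.
The static-friction limit is μ_s N = 107.2 N.
97.64 ≤ 107.2 N → static; friction equals the required 97.6 N.

f ≈ 97.6 N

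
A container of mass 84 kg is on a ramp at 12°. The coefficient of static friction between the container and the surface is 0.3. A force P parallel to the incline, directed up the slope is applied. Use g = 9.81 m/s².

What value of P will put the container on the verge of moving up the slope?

At impending motion up the slope, friction acts down-slope at its limit: f = μ_s N.
P is parallel to the surface, so N = m g cos θ = 806 N.
Along the incline: P = m g sin θ + μ_s N = 171 + 0.3×806 = 413 N.

P ≈ 413 N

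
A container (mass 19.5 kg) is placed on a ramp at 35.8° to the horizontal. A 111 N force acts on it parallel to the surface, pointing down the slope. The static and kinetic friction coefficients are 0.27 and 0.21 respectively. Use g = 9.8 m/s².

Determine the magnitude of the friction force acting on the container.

The normal reaction is N = m g cos θ = 155 N.
For equilibrium along the incline the friction force must supply f = m g sin θ + P = 111.8 + 111 = 222.8 N (positive meaning up-slope).
The static-friction ceiling is μ_s N = 0.27 × 155 = 41.85 N.
|222.8| exceeds 41.85 N, so the container slips down-slope; friction is kinetic, f = μ_k N = 0.21×155 = 32.5 N.

f ≈ 32.5 N (up the incline)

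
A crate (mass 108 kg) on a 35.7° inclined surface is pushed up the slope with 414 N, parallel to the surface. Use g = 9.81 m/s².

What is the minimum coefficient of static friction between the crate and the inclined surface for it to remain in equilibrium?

μ_s,min ≈ 0.237

N = m g cos θ = 860.4 N.
Friction must make up the shortfall along the incline: f = m g sin θ − P = 618.3 − 414 = 204.3 N.
At the threshold f = μ_s N, so μ_s,min = 204.3/860.4 = 0.237.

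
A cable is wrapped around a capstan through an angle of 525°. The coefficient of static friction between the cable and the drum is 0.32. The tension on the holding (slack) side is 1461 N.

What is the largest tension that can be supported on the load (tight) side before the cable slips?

T_max ≈ 27400 N

At impending slip the capstan equation gives T₂/T₁ = e^{μβ} with β in radians.
β = 525° × π/180 = 9.163 rad.
e^{μβ} = e^{0.32×9.163} = 18.77.
T₂ = T₁ · e^{μβ} = 1461 × 18.77 = 27400 N.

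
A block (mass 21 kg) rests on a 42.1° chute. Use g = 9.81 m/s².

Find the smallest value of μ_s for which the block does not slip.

μ_s,min ≈ 0.904

At the slip threshold m g sin θ = μ_s m g cos θ, so μ_s,min = tan θ.
μ_s,min = tan 42.1° = 0.904.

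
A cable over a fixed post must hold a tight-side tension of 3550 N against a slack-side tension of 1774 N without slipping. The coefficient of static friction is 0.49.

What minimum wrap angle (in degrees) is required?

T₂/T₁ = e^{μβ} → β = ln(T₂/T₁)/μ.
β = ln(3550/1774)/0.49 = 0.6937/0.49 = 1.416 rad.
In degrees: β = 1.416 × 180/π = 81.1°.

β_min ≈ 81.1°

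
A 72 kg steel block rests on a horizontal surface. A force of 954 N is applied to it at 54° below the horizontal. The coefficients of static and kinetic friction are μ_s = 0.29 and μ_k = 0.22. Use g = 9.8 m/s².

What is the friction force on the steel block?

f ≈ 325 N

N = m g + P sin α = 705.6 + 954×sin 54° = 1477 N.
Horizontally, friction must balance P cos α = 560.7 N.
The static-friction limit is μ_s N = 428.4 N.
The required friction exceeds μ_s N, so the steel block moves and f = μ_k N = 325 N.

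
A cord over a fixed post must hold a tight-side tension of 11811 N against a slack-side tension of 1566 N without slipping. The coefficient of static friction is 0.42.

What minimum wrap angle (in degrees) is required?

T₂/T₁ = e^{μβ} → β = ln(T₂/T₁)/μ.
β = ln(11811/1566)/0.42 = 2.021/0.42 = 4.811 rad.
In degrees: β = 4.811 × 180/π = 276°.

β_min ≈ 276°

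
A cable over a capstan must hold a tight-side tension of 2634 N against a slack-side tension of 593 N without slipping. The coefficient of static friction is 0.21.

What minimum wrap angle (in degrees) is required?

β_min ≈ 407°

T₂/T₁ = e^{μβ} → β = ln(T₂/T₁)/μ.
β = ln(2634/593)/0.21 = 1.491/0.21 = 7.1 rad.
In degrees: β = 7.1 × 180/π = 407°.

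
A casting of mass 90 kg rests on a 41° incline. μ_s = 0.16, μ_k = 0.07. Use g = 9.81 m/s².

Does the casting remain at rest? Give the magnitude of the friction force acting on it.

N = m g cos θ = 666 N.
Down-slope weight component: m g sin θ = 579 N.
μ_s N = 107 N.
579 > 107 N, so it slides; kinetic friction f = μ_k N = 0.07×666 = 46.6 N.

f ≈ 46.6 N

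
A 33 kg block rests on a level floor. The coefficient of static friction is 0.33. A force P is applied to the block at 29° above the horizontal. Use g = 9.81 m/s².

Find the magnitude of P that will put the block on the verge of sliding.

P ≈ 103 N

N = m g − P sin α (the pull lifts the block).
At impending slip, P cos α = μ_s N = μ_s (m g − P sin α).
Solving: P (cos α + μ_s sin α) = μ_s m g → P = 0.33×324/(cos 29° + 0.33 sin 29°) = 107/1.035 = 103 N.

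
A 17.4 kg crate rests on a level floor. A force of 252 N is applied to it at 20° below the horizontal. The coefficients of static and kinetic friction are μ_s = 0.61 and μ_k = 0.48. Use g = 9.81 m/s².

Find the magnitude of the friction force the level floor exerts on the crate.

N = m g + P sin α = 170.7 + 252×sin 20° = 256.9 N.
Horizontally, friction must balance P cos α = 236.8 N.
μ_s N = 0.61 × 256.9 = 156.7 N.
236.8 > 156.7 N → the crate slides; f = μ_k N = 0.48×256.9 = 123 N.

f ≈ 123 N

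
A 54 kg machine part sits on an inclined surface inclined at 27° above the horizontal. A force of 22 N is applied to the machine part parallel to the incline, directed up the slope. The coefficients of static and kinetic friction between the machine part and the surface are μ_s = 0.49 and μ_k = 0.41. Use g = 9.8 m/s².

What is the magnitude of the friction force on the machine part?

Perpendicular to the surface, N = m g cos θ = 54·9.8·cos 27° = 471.5 N.
For equilibrium along the incline the friction force must supply f = m g sin θ − P = 240.3 − 22 = 218.3 N (positive meaning up-slope).
Static friction can supply at most μ_s N = 231 N.
Since |218.3| ≤ 231 N, no slip — friction simply equals what equilibrium demands.

f ≈ 218 N (up the incline)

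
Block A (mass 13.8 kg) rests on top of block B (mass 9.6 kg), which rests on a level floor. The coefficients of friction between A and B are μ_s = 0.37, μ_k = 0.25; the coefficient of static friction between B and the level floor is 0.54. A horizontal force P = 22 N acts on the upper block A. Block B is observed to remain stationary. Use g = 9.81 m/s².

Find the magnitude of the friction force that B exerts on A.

f ≈ 22 N

Normal force at the A–B interface: N₁ = m_A g = 135.4 N.
So the A–B interface can sustain at most μ_s N₁ = 50.09 N of static friction.
P = 22 N is within that limit, so A and B move together (both at rest); the A–B friction is simply f₁ = P = 22 N.
By Newton's third law B feels 22 N forward from A. With B stationary, the floor's static friction on B balances it: f₂ = 22 N (well within μ_s(m_A+m_B)g = 124 N).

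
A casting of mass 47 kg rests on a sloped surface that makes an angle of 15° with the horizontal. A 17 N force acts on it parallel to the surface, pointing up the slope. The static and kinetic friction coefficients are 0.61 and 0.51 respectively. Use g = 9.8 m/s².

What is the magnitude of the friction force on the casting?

The normal reaction is N = m g cos θ = 444.9 N.
The friction needed for equilibrium is m g sin θ − P = 119.2 − 17 = 102.2 N, measured positive up-slope.
Maximum static friction available: μ_s N = 0.61 × 444.9 = 271.4 N.
Since |102.2| ≤ 271.4 N, static friction is sufficient; f equals the required value, not μ_s N.

f ≈ 102 N (up the incline)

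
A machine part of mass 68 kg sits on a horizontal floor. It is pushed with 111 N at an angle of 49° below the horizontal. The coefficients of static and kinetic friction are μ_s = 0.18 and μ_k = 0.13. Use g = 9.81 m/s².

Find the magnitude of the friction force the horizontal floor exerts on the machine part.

The vertical component of P adds to the normal force: N = m g + P sin α = 667.1 + 83.77 = 750.9 N.
For equilibrium, f = P cos α = 111×cos 49° = 72.82 N.
The static-friction limit is μ_s N = 135.2 N.
Since 72.82 N does not exceed the limit, the machine part stays at rest and f = 72.8 N.

f ≈ 72.8 N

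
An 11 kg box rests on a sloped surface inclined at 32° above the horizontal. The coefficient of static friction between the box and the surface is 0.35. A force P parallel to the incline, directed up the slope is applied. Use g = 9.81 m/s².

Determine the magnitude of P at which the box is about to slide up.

P ≈ 89.2 N

At impending motion up the slope, friction acts down-slope at its limit: f = μ_s N.
P is parallel to the surface, so N = m g cos θ = 91.5 N.
Along the incline: P = m g sin θ + μ_s N = 57.2 + 0.35×91.5 = 89.2 N.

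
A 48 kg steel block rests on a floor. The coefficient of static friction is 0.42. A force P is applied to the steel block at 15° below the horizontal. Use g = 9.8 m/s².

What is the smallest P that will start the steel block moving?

P ≈ 230 N

N = m g + P sin α (the push presses the steel block into the floor).
At impending slip, P cos α = μ_s N = μ_s (m g + P sin α).
Solving: P (cos α − μ_s sin α) = μ_s m g → P = 0.42×470/(cos 15° − 0.42 sin 15°) = 198/0.8572 = 230 N.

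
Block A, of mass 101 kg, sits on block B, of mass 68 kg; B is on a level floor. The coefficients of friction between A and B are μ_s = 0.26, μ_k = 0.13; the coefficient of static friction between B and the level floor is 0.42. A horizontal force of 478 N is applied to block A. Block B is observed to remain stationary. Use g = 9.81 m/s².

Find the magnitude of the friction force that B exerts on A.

f ≈ 129 N

Between the blocks, N₁ = m_A g = 990.8 N.
So the A–B interface can sustain at most μ_s N₁ = 257.6 N of static friction.
Since P = 478 N > 257.6 N, A slides on B; the A–B friction is kinetic: f₁ = μ_k N₁ = 0.13×990.8 = 129 N.
B experiences an equal 129 N forward from A (third law). B is in equilibrium, so the floor supplies f₂ = 129 N of static friction (limit μ_s(m_A+m_B)g = 696.3 N, not exceeded).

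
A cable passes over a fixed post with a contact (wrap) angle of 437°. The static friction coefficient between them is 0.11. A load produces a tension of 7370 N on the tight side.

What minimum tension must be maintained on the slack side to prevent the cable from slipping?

Capstan equation at impending slip: T_tight/T_slack = e^{μβ}.
β = 437° = 7.627 rad; e^{μβ} = e^{0.11×7.627} = 2.314.
T_slack = T_tight / e^{μβ} = 7370 / 2.314 = 3180 N.

T_min ≈ 3180 N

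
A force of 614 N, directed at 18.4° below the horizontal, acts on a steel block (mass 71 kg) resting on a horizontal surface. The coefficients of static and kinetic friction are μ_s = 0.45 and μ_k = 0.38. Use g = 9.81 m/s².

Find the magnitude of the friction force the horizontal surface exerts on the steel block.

N = m g + P sin α = 696.5 + 614×sin 18.4° = 890.3 N.
Horizontally, friction must balance P cos α = 582.6 N.
μ_s N = 0.45 × 890.3 = 400.6 N.
582.6 > 400.6 N → the steel block slides; f = μ_k N = 0.38×890.3 = 338 N.

f ≈ 338 N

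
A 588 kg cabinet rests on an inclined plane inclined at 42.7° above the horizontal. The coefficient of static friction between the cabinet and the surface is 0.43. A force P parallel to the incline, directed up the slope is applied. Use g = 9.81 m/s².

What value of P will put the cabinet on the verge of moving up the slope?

At impending motion up the slope, friction acts down-slope at its limit: f = μ_s N.
P is parallel to the surface, so N = m g cos θ = 4240 N.
Along the incline: P = m g sin θ + μ_s N = 3910 + 0.43×4240 = 5730 N.

P ≈ 5730 N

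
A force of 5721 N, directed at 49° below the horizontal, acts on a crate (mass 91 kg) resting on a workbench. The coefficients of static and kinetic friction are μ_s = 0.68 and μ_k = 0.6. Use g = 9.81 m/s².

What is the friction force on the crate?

f ≈ 3130 N

Vertical equilibrium gives N = m g + P sin α = 5210 N.
For equilibrium, f = P cos α = 5721×cos 49° = 3753 N.
The static-friction limit is μ_s N = 3543 N.
3753 > 3543 N → the crate slides; f = μ_k N = 0.6×5210 = 3130 N.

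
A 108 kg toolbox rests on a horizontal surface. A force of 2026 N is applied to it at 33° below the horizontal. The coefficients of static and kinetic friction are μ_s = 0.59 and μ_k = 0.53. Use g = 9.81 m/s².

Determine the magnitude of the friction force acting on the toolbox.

Vertical equilibrium gives N = m g + P sin α = 2163 N.
Horizontally, friction must balance P cos α = 1699 N.
The static-friction limit is μ_s N = 1276 N.
The required friction exceeds μ_s N, so the toolbox moves and f = μ_k N = 1150 N.

f ≈ 1150 N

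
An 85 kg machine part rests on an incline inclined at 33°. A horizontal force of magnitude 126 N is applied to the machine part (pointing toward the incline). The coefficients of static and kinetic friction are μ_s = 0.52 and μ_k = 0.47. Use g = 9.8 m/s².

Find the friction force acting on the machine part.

f ≈ 348 N (up the incline)

Resolve perpendicular to the incline: N = m g cos θ + P sin θ = 85×9.8×cos 33° + 126×sin 33° = 767.2 N.
Parallel to the incline: P cos θ − m g sin θ = 105.7 − 453.7 = -348 N; the friction needed to balance this is 348 N acting up the slope.
Maximum static friction: μ_s N = 0.52 × 767.2 = 399 N.
|f_req| = 348 ≤ 399 N → the machine part is in equilibrium; friction equals the required value.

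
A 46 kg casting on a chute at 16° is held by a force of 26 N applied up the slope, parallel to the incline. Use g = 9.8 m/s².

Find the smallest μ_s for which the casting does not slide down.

μ_s,min ≈ 0.227

N = m g cos θ = 433.3 N.
Friction must make up the shortfall along the incline: f = m g sin θ − P = 124.3 − 26 = 98.26 N.
At the threshold f = μ_s N, so μ_s,min = 98.26/433.3 = 0.227.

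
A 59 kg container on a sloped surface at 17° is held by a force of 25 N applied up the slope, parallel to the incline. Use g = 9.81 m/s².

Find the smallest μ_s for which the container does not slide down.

N = m g cos θ = 553.5 N.
Friction must make up the shortfall along the incline: f = m g sin θ − P = 169.2 − 25 = 144.2 N.
At the threshold f = μ_s N, so μ_s,min = 144.2/553.5 = 0.261.

μ_s,min ≈ 0.261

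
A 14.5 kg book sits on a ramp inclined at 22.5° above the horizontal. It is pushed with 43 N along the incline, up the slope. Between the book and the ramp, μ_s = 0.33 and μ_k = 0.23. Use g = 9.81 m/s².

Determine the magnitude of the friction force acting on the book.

The normal reaction is N = m g cos θ = 131.4 N.
For equilibrium along the incline the friction force must supply f = m g sin θ − P = 54.43 − 43 = 11.43 N (positive meaning up-slope).
Static friction can supply at most μ_s N = 43.37 N.
Since |11.43| ≤ 43.37 N, no slip — friction simply equals what equilibrium demands.

f ≈ 11.4 N (up the incline)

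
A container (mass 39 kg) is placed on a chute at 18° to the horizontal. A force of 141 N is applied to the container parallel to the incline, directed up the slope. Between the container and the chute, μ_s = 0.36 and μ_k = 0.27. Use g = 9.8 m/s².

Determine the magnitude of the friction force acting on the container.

f ≈ 22.9 N (down the incline)

Normal force: N = m g cos θ = 39 × 9.8 × cos 18° = 363.5 N.
The friction needed for equilibrium is m g sin θ − P = 118.1 − 141 = -22.89 N, measured positive up-slope.
The static-friction ceiling is μ_s N = 0.36 × 363.5 = 130.9 N.
Since |-22.89| ≤ 130.9 N, no slip — friction simply equals what equilibrium demands.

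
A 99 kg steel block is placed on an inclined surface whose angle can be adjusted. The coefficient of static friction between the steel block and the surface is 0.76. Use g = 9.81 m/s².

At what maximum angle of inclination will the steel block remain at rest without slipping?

θ_max ≈ 37.2°

At the slip threshold, m g sin θ = μ_s · m g cos θ, so tan θ = μ_s.
θ_max = arctan(0.76) = 37.2°.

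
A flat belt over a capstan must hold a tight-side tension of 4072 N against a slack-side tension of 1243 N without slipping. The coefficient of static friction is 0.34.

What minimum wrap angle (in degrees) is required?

T₂/T₁ = e^{μβ} → β = ln(T₂/T₁)/μ.
β = ln(4072/1243)/0.34 = 1.187/0.34 = 3.49 rad.
In degrees: β = 3.49 × 180/π = 200°.

β_min ≈ 200°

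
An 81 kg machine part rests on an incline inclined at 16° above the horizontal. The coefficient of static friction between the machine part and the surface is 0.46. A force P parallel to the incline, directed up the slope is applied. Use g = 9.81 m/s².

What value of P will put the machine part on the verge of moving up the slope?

P ≈ 570 N

At impending motion up the slope, friction acts down-slope at its limit: f = μ_s N.
P is parallel to the surface, so N = m g cos θ = 764 N.
Along the incline: P = m g sin θ + μ_s N = 219 + 0.46×764 = 570 N.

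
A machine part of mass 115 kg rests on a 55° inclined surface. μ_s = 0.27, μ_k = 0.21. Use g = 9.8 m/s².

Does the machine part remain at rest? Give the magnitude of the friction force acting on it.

N = m g cos θ = 646 N.
Down-slope weight component: m g sin θ = 923 N.
μ_s N = 175 N.
923 > 175 N, so it slides; kinetic friction f = μ_k N = 0.21×646 = 136 N.

f ≈ 136 N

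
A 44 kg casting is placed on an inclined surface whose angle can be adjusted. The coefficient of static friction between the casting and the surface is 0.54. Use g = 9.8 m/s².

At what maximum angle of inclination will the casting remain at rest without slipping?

At the slip threshold, m g sin θ = μ_s · m g cos θ, so tan θ = μ_s.
θ_max = arctan(0.54) = 28.4°.

θ_max ≈ 28.4°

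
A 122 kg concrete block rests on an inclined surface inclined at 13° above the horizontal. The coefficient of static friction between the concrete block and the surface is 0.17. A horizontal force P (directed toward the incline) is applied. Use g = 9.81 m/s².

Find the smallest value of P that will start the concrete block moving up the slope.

P ≈ 499 N

At impending motion up the slope, friction acts down-slope at its limit: f = μ_s N.
Perpendicular to the incline: N = m g cos θ + P sin θ.
Along the incline: P cos θ = m g sin θ + μ_s N = m g sin θ + μ_s (m g cos θ + P sin θ).
Solving, P (cos θ − μ_s sin θ) = m g (sin θ + μ_s cos θ), so P = 122×9.81×(sin 13° + 0.17 cos 13°)/(cos 13° − 0.17 sin 13°) = 1200×0.3906/0.9361 = 499 N.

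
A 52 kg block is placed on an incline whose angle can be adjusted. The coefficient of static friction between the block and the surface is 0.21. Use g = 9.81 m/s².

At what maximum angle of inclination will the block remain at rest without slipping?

θ_max ≈ 11.9°

At the slip threshold, m g sin θ = μ_s · m g cos θ, so tan θ = μ_s.
θ_max = arctan(0.21) = 11.9°.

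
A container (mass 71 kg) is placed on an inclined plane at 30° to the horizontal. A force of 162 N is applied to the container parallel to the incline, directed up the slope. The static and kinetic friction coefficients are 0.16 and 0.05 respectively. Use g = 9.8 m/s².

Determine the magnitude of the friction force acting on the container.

The normal reaction is N = m g cos θ = 602.6 N.
Parallel to the incline, ΣF = 0 gives f = m g sin θ − P = 347.9 − 162 = 185.9 N (up-slope positive).
The static-friction ceiling is μ_s N = 0.16 × 602.6 = 96.41 N.
|185.9| exceeds 96.41 N, so the container slips down-slope; friction is kinetic, f = μ_k N = 0.05×602.6 = 30.1 N.

f ≈ 30.1 N (up the incline)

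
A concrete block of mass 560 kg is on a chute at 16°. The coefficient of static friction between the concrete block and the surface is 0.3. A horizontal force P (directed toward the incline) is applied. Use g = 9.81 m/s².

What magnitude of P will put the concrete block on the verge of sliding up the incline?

P ≈ 3530 N

At impending motion up the slope, friction acts down-slope at its limit: f = μ_s N.
Perpendicular to the incline: N = m g cos θ + P sin θ.
Along the incline: P cos θ = m g sin θ + μ_s N = m g sin θ + μ_s (m g cos θ + P sin θ).
Solving, P (cos θ − μ_s sin θ) = m g (sin θ + μ_s cos θ), so P = 560×9.81×(sin 16° + 0.3 cos 16°)/(cos 16° − 0.3 sin 16°) = 5490×0.564/0.8786 = 3530 N.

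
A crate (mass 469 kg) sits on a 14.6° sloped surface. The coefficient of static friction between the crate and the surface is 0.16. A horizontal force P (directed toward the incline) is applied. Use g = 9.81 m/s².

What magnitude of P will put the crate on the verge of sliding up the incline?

P ≈ 2020 N

At impending motion up the slope, friction acts down-slope at its limit: f = μ_s N.
Perpendicular to the incline: N = m g cos θ + P sin θ.
Along the incline: P cos θ = m g sin θ + μ_s N = m g sin θ + μ_s (m g cos θ + P sin θ).
Solving, P (cos θ − μ_s sin θ) = m g (sin θ + μ_s cos θ), so P = 469×9.81×(sin 14.6° + 0.16 cos 14.6°)/(cos 14.6° − 0.16 sin 14.6°) = 4600×0.4069/0.9274 = 2020 N.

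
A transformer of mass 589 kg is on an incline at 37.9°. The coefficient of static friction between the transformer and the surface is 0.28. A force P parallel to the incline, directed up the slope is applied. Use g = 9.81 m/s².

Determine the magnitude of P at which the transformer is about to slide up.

P ≈ 4830 N

At impending motion up the slope, friction acts down-slope at its limit: f = μ_s N.
P is parallel to the surface, so N = m g cos θ = 4560 N.
Along the incline: P = m g sin θ + μ_s N = 3550 + 0.28×4560 = 4830 N.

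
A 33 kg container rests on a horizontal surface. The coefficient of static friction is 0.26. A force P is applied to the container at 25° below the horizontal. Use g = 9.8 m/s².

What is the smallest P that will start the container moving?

P ≈ 106 N

N = m g + P sin α (the push presses the container into the horizontal surface).
At impending slip, P cos α = μ_s N = μ_s (m g + P sin α).
Solving: P (cos α − μ_s sin α) = μ_s m g → P = 0.26×323/(cos 25° − 0.26 sin 25°) = 84.1/0.7964 = 106 N.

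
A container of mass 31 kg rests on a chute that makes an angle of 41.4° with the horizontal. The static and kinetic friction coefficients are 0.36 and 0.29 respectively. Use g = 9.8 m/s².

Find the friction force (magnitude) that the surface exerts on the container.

Perpendicular to the surface, N = m g cos θ = 31·9.8·cos 41.4° = 227.9 N.
For equilibrium along the incline, friction must balance the weight component: f = m g sin θ = 200.9 N up the slope.
The static-friction ceiling is μ_s N = 0.36 × 227.9 = 82.04 N.
Since |200.9| > 82.04 N, static friction cannot hold it; the container slides down the incline and kinetic friction applies: f = μ_k N = 0.29 × 227.9 = 66.1 N.

f ≈ 66.1 N (up the incline)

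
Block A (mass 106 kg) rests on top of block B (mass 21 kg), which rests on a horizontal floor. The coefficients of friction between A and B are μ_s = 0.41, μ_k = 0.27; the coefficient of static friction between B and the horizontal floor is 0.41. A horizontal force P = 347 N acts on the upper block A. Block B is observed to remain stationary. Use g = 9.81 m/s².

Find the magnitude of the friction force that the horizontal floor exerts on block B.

The normal force B exerts on A is simply A's weight, N₁ = 1040 N.
Maximum static friction on A from B: μ_s N₁ = 0.41×1040 = 426.3 N.
P = 347 N is within that limit, so A and B move together (both at rest); the A–B friction is simply f₁ = P = 347 N.
B experiences an equal 347 N forward from A (third law). B is in equilibrium, so the floor supplies f₂ = 347 N of static friction (limit μ_s(m_A+m_B)g = 510.8 N, not exceeded).

f ≈ 347 N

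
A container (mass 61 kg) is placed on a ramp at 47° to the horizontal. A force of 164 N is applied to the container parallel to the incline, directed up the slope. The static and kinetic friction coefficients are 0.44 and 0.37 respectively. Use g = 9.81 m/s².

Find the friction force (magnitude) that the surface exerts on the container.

f ≈ 151 N (up the incline)

The normal reaction is N = m g cos θ = 408.1 N.
Parallel to the incline, ΣF = 0 gives f = m g sin θ − P = 437.6 − 164 = 273.6 N (up-slope positive).
Static friction can supply at most μ_s N = 179.6 N.
Since |273.6| > 179.6 N, static friction cannot hold it; the container slides down the incline and kinetic friction applies: f = μ_k N = 0.37 × 408.1 = 151 N.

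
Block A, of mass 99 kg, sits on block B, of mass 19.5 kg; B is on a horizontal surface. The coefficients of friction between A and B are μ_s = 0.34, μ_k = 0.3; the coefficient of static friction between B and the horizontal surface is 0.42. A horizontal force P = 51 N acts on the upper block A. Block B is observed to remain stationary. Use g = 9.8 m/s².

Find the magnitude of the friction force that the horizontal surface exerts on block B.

Normal force at the A–B interface: N₁ = m_A g = 970.2 N.
Maximum static friction on A from B: μ_s N₁ = 0.34×970.2 = 329.9 N.
P = 51 N is within that limit, so A and B move together (both at rest); the A–B friction is simply f₁ = P = 51 N.
B experiences an equal 51 N forward from A (third law). B is in equilibrium, so the floor supplies f₂ = 51 N of static friction (limit μ_s(m_A+m_B)g = 487.7 N, not exceeded).

f ≈ 51 N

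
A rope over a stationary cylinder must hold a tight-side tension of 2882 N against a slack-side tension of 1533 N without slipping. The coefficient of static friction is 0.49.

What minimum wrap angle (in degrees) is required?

β_min ≈ 73.8°

T₂/T₁ = e^{μβ} → β = ln(T₂/T₁)/μ.
β = ln(2882/1533)/0.49 = 0.6313/0.49 = 1.288 rad.
In degrees: β = 1.288 × 180/π = 73.8°.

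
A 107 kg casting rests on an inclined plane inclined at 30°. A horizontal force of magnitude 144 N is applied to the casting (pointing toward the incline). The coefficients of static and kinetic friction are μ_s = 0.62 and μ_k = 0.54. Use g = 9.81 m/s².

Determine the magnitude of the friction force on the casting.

The horizontal push has a component P sin θ into the surface, so N = m g cos θ + P sin θ = 909 + 72 = 981 N.
Along the incline, the net driving force (taking up-slope positive) is P cos θ − m g sin θ = 124.7 − 524.8 = -400.1 N, so equilibrium requires friction f = 400.1 N (up-slope).
The limit of static friction is μ_s N = 608.2 N.
Since 400.1 N is within the 608.2 N limit, the casting stays put and friction is exactly 400 N.

f ≈ 400 N (up the incline)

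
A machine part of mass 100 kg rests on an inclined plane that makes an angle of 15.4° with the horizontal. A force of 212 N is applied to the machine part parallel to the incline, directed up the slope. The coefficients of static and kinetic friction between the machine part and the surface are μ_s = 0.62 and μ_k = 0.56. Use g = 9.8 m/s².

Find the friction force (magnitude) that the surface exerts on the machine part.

f ≈ 48.2 N (up the incline)

The normal reaction is N = m g cos θ = 944.8 N.
For equilibrium along the incline the friction force must supply f = m g sin θ − P = 260.2 − 212 = 48.24 N (positive meaning up-slope).
Maximum static friction available: μ_s N = 0.62 × 944.8 = 585.8 N.
Since |48.24| ≤ 585.8 N, no slip — friction simply equals what equilibrium demands.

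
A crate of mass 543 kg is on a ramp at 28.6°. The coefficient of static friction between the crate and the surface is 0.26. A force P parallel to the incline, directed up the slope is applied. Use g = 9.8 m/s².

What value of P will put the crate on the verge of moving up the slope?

At impending motion up the slope, friction acts down-slope at its limit: f = μ_s N.
P is parallel to the surface, so N = m g cos θ = 4670 N.
Along the incline: P = m g sin θ + μ_s N = 2550 + 0.26×4670 = 3760 N.

P ≈ 3760 N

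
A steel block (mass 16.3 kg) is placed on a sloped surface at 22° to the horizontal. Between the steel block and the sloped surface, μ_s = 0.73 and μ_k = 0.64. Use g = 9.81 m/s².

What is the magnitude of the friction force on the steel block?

f ≈ 59.9 N (up the incline)

The normal reaction is N = m g cos θ = 148.3 N.
Along the slope the weight component is m g sin θ = 59.9 N; friction must supply exactly this, acting up-slope.
Static friction can supply at most μ_s N = 108.2 N.
Since |59.9| ≤ 108.2 N, the steel block remains in static equilibrium and friction takes exactly the required value.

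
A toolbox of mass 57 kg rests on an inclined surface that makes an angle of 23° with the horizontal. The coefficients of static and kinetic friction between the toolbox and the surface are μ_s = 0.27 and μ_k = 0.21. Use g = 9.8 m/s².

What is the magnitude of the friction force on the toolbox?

f ≈ 108 N (up the incline)

The normal reaction is N = m g cos θ = 514.2 N.
Along the slope the weight component is m g sin θ = 218.3 N; friction must supply exactly this, acting up-slope.
The static-friction ceiling is μ_s N = 0.27 × 514.2 = 138.8 N.
|218.3| exceeds 138.8 N, so the toolbox slips down-slope; friction is kinetic, f = μ_k N = 0.21×514.2 = 108 N.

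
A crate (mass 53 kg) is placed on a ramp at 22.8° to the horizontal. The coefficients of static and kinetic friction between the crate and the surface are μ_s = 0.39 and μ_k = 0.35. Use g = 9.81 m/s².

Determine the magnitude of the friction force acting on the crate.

f ≈ 168 N (up the incline)

Perpendicular to the surface, N = m g cos θ = 53·9.81·cos 22.8° = 479.3 N.
Along the slope the weight component is m g sin θ = 201.5 N; friction must supply exactly this, acting up-slope.
The static-friction ceiling is μ_s N = 0.39 × 479.3 = 186.9 N.
Since |201.5| > 186.9 N, static friction cannot hold it; the crate slides down the incline and kinetic friction applies: f = μ_k N = 0.35 × 479.3 = 168 N.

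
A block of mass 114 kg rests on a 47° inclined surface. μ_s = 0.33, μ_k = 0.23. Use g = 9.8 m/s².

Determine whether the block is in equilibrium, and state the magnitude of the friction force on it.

f ≈ 175 N

N = m g cos θ = 762 N.
Down-slope weight component: m g sin θ = 817 N.
μ_s N = 251 N.
817 > 251 N, so it slides; kinetic friction f = μ_k N = 0.23×762 = 175 N.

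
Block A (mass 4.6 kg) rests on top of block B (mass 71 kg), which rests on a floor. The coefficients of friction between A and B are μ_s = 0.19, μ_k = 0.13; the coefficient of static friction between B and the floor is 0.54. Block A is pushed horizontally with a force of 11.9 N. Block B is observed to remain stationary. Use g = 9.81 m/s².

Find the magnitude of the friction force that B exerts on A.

The normal force B exerts on A is simply A's weight, N₁ = 45.13 N.
Maximum static friction on A from B: μ_s N₁ = 0.19×45.13 = 8.574 N.
P = 11.9 N exceeds that limit, so A slips over B and the interface friction becomes kinetic: f₁ = μ_k N₁ = 0.13×45.13 = 5.87 N.
B experiences an equal 5.87 N forward from A (third law). B is in equilibrium, so the floor supplies f₂ = 5.87 N of static friction (limit μ_s(m_A+m_B)g = 400.5 N, not exceeded).

f ≈ 5.87 N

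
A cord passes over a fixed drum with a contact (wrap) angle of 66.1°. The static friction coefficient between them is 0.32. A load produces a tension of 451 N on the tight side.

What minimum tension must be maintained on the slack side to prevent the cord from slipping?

Capstan equation at impending slip: T_tight/T_slack = e^{μβ}.
β = 66.1° = 1.154 rad; e^{μβ} = e^{0.32×1.154} = 1.447.
T_slack = T_tight / e^{μβ} = 451 / 1.447 = 312 N.

T_min ≈ 312 N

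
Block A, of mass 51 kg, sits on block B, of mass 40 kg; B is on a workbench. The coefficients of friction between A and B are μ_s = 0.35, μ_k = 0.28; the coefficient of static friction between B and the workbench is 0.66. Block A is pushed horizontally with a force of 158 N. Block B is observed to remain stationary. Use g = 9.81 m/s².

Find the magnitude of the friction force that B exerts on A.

Normal force at the A–B interface: N₁ = m_A g = 500.3 N.
Maximum static friction on A from B: μ_s N₁ = 0.35×500.3 = 175.1 N.
P = 158 N is within that limit, so A and B move together (both at rest); the A–B friction is simply f₁ = P = 158 N.
By Newton's third law B feels 158 N forward from A. With B stationary, the floor's static friction on B balances it: f₂ = 158 N (well within μ_s(m_A+m_B)g = 589.2 N).

f ≈ 158 N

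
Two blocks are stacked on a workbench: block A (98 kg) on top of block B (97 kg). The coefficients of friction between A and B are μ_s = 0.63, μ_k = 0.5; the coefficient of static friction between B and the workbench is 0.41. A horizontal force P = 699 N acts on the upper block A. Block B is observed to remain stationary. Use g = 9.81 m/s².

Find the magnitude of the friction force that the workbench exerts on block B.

The normal force B exerts on A is simply A's weight, N₁ = 961.4 N.
So the A–B interface can sustain at most μ_s N₁ = 605.7 N of static friction.
P = 699 N exceeds that limit, so A slips over B and the interface friction becomes kinetic: f₁ = μ_k N₁ = 0.5×961.4 = 481 N.
By Newton's third law B feels 481 N forward from A. With B stationary, the floor's static friction on B balances it: f₂ = 481 N (well within μ_s(m_A+m_B)g = 784.3 N).

f ≈ 481 N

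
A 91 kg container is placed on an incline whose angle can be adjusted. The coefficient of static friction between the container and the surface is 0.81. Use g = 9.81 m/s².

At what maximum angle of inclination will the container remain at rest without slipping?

At the slip threshold, m g sin θ = μ_s · m g cos θ, so tan θ = μ_s.
θ_max = arctan(0.81) = 39°.

θ_max ≈ 39°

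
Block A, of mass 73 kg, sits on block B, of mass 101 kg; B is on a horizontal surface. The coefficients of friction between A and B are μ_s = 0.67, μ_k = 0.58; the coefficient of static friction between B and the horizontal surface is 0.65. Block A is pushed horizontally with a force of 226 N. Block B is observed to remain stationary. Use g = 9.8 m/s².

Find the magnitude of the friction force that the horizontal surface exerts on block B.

Normal force at the A–B interface: N₁ = m_A g = 715.4 N.
So the A–B interface can sustain at most μ_s N₁ = 479.3 N of static friction.
Since P = 226 N ≤ 479.3 N, A does not slip on B; friction on A equals P = 226 N.
B experiences an equal 226 N forward from A (third law). B is in equilibrium, so the floor supplies f₂ = 226 N of static friction (limit μ_s(m_A+m_B)g = 1108 N, not exceeded).

f ≈ 226 N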